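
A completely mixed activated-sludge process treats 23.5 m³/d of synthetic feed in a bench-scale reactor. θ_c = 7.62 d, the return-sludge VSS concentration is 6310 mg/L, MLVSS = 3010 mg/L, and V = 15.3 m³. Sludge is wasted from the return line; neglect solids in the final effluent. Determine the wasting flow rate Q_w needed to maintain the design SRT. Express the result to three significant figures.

Q_w ≈ 0.958 m³/d

Wasting from the return line (neglecting effluent solids): Q_w = V·X / (θ_c·X_r) = 15.30 × 3010 / (7.62 × 6310) = 0.9578 m³/d.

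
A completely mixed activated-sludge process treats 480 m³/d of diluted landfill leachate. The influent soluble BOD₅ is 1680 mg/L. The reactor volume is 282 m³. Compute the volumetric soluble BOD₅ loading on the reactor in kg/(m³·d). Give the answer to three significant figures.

Applied soluble BOD₅ load per unit volume = Q·S₀/V = (480 × 1680/1000)/282.0 = 2.860 kg soluble BOD₅·m⁻³·d⁻¹.

L_v ≈ 2.86 kg soluble BOD₅/(m³·d)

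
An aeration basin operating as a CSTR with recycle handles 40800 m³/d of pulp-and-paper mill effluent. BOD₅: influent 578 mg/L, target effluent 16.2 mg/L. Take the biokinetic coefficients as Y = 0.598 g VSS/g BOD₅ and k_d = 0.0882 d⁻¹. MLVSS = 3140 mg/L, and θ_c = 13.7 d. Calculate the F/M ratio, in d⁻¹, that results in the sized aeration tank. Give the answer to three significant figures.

Steady-state biomass mass balance: V·X·(1 + k_d·θ_c) = Y·Q·(S₀ − S)·θ_c, so V = 0.598 × 40800 × (578 − 16.2) × 13.7 / [3140 × (1 + 0.0882 × 13.7)] = 1.88×10^8 / 6934 = 27081 m³.
F/M = applied load / biomass = Q·S₀/(V·X) = 40800 × 578 / (27081 × 3140) = 0.2773 d⁻¹.

F/M ≈ 0.277 d⁻¹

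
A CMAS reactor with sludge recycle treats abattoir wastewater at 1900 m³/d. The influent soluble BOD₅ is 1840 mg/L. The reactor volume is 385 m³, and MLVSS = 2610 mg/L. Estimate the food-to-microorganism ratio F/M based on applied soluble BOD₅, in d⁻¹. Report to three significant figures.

F/M = applied load / biomass = Q·S₀/(V·X) = 1900 × 1840 / (385.0 × 2610) = 3.479 d⁻¹.

F/M ≈ 3.48 d⁻¹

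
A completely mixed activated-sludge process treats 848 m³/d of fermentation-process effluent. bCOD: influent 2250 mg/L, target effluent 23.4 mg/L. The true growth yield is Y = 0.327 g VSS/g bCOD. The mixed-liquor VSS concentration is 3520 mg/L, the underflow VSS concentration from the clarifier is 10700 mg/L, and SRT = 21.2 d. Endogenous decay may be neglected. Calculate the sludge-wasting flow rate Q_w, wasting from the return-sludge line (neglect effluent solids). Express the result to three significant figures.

Biomass mass balance (decay neglected): V·X = Y·Q·(S₀ − S)·θ_c, so V = 0.327 × 848 × (2250 − 23.4) × 21.2 / 3520 = 3719 m³.
Wasting from the return line (neglecting effluent solids): Q_w = V·X / (θ_c·X_r) = 3719 × 3520 / (21.2 × 10700) = 57.70 m³/d.

Q_w ≈ 57.7 m³/d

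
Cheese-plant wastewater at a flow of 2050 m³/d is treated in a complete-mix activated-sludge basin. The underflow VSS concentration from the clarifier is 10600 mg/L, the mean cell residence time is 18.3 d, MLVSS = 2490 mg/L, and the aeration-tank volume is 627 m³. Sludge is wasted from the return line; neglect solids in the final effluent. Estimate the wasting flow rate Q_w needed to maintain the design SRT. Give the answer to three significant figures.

Wasting from the return line (neglecting effluent solids): Q_w = V·X / (θ_c·X_r) = 627.0 × 2490 / (18.3 × 10600) = 8.048 m³/d.

Q_w ≈ 8.05 m³/d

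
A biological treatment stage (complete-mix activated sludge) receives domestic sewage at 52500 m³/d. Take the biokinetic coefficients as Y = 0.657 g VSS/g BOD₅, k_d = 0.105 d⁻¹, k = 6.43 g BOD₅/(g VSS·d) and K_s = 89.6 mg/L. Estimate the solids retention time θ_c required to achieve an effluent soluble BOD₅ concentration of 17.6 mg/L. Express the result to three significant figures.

From 1/θ_c = Y·k·S/(K_s + S) − k_d: Y·k·S/(K_s+S) = 0.657 × 6.43 × 17.6 / (89.6 + 17.6) = 0.6936 d⁻¹.
θ_c = 1/(μ − k_d) = 1/(0.6936 − 0.105) = 1/0.5886 = 1.699 d.

θ_c ≈ 1.70 d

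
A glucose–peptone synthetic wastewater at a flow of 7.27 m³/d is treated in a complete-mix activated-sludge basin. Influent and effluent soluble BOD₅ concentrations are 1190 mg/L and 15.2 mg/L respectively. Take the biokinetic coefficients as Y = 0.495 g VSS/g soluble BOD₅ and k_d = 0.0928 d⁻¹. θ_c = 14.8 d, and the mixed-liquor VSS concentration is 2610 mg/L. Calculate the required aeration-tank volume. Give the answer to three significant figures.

From the SRT design equation V = Y Q (S₀−S) θ_c / [X (1 + k_d θ_c)] = 0.495 × 7.27 × (1190 − 15.2) × 14.8 / [2610 × (1 + 0.0928 × 14.8)] = 6.26×10^4 / 6195 = 10.10 m³.

V ≈ 10.1 m³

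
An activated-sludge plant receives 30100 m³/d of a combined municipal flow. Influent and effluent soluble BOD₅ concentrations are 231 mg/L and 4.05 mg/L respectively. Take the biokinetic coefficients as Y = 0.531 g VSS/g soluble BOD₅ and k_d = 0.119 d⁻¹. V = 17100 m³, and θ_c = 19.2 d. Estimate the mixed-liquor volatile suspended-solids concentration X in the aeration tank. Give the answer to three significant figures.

X ≈ 1240 mg/L

X = Y·Q·ΔS·θ_c / [V·(1 + k_d θ_c)] = 0.531 × 30100 × (231 − 4.05) × 19.2 / [17100 × (1 + 0.119 × 19.2)] = 1240 mg/L.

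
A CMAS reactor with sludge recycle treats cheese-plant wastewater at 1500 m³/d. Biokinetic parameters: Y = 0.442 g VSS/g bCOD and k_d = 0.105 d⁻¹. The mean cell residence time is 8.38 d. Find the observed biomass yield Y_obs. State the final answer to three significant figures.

Y_obs ≈ 0.235 g VSS/g bCOD

The observed yield is Y_obs = Y/(1 + k_d·θ_c) = 0.442 / (1 + 0.105 × 8.38) = 0.442 / 1.880 = 0.2351 g VSS per g bCOD removed.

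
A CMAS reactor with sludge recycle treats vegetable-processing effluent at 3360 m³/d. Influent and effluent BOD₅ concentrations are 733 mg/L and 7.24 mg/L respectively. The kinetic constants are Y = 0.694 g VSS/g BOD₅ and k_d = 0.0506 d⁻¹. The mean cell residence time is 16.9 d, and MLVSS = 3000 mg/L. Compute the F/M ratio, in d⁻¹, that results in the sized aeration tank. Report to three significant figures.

F/M ≈ 0.160 d⁻¹

Rearranging the biomass balance for a CMAS with decay, V = Y·Q·ΔS·θ_c / [X·(1+k_d θ_c)] = 0.694 × 3360 × (733 − 7.24) × 16.9 / [3000 × (1 + 0.0506 × 16.9)] = 2.86×10^7 / 5565 = 5139 m³.
F/M = Q·S₀ / (V·X) = 3360 × 733 / (5139 × 3000) = 0.1598 g BOD₅·(g VSS·d)⁻¹.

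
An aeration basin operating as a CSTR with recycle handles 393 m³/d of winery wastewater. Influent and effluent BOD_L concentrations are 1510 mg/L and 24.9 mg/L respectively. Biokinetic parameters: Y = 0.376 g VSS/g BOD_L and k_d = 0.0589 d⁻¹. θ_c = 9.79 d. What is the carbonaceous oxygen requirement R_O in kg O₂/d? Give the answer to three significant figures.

Observed yield with endogenous decay: Y_obs = Y / (1 + k_d·θ_c) = 0.376 / (1 + 0.0589 × 9.79) = 0.376 / 1.577 = 0.2385 g VSS/g BOD_L.
ΔS = 1510 − 24.9 = 1485 mg/L, so the substrate removal rate is 393 × 1485/1000 = 583.6 kg BOD_L/d.
P_X = Y_obs·Q·(S₀ − S) = 0.2385 × 583.6 = 139.2 kg VSS/d.
Carbonaceous O₂ demand = substrate oxidised − cell-mass equivalent = 583.6 − 1.42 × 139.2 = 386.0 kg O₂/d.

R_O ≈ 386 kg O₂/d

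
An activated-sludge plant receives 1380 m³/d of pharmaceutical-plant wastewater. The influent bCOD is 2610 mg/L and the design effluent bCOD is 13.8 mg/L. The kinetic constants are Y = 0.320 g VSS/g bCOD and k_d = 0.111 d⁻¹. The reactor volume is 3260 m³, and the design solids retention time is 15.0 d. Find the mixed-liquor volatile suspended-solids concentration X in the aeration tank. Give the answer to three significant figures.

From V·X·(1 + k_d·θ_c) = Y·Q·(S₀ − S)·θ_c: X = 0.320 × 1380 × (2610 − 13.8) × 15.0 / [3260 × (1 + 0.111 × 15.0)] = 1979 mg/L.

X ≈ 1980 mg/L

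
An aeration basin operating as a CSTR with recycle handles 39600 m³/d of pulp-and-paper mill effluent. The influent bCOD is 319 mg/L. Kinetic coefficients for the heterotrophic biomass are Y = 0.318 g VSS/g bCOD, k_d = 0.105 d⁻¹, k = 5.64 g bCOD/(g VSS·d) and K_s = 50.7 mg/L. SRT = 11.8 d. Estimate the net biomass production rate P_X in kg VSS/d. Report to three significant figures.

For a completely mixed reactor with recycle the Lawrence–McCarty relation gives S = K_s·(1 + k_d·θ_c) / [θ_c·(Y·k − k_d) − 1] = 50.7 × (1 + 0.105 × 11.8) / [11.8 × (0.318 × 5.64 − 0.105) − 1] = 113.5 / 18.92 = 5.998 mg/L.
Correct the yield for decay: Y_obs = Y/(1 + k_d θ_c) = 0.318 / (1 + 0.105 × 11.8) = 0.318 / 2.239 = 0.1420.
Mass of bCOD removed per day: Q(S₀ − S) = 39600 × 313.0 g/m³ = 12395 kg/d.
Net biomass production P_X = Y_obs × Q·(S₀ − S) = 0.1420 × 12395 = 1760 kg VSS/d.

P_X ≈ 1760 kg VSS/d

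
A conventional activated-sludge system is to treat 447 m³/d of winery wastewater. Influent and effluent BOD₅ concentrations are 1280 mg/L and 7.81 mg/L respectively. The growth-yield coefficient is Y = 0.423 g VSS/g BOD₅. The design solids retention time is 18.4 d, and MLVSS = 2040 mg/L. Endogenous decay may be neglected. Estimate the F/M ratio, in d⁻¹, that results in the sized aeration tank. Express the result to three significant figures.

V·X = Y·Q·ΔS·θ_c gives V = 0.423 × 447 × (1280 − 7.81) × 18.4 / 2040 = 2170 m³.
Food-to-microorganism ratio F/M = Q S₀ / (V X) = 447 × 1280 / (2170 × 2040) = 0.1293 d⁻¹.

F/M ≈ 0.129 d⁻¹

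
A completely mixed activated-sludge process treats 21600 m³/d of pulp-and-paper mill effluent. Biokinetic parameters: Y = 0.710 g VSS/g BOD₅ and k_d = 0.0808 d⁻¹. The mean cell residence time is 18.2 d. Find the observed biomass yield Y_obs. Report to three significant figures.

Y_obs ≈ 0.287 g VSS/g BOD₅

Observed yield with endogenous decay: Y_obs = Y / (1 + k_d·θ_c) = 0.710 / (1 + 0.0808 × 18.2) = 0.710 / 2.471 = 0.2874 g VSS/g BOD₅.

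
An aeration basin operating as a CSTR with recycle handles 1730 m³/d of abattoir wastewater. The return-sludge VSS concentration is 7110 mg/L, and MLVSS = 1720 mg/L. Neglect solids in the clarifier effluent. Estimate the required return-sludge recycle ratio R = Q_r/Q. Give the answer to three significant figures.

R ≈ 0.319

R = Q_r/Q = X/(X_r − X) = 1720 / (7110 − 1720) = 0.3191.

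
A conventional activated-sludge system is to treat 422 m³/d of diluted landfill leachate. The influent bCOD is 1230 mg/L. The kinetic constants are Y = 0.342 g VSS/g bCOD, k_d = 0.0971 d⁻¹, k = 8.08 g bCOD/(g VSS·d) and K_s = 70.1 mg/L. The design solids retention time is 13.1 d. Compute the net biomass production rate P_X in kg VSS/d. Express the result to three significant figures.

For a completely mixed reactor with recycle the Lawrence–McCarty relation gives S = K_s·(1 + k_d·θ_c) / [θ_c·(Y·k − k_d) − 1] = 70.1 × (1 + 0.0971 × 13.1) / [13.1 × (0.342 × 8.08 − 0.0971) − 1] = 159.3 / 33.93 = 4.694 mg/L.
Correct the yield for decay: Y_obs = Y/(1 + k_d θ_c) = 0.342 / (1 + 0.0971 × 13.1) = 0.342 / 2.272 = 0.1505.
Mass of bCOD removed per day: Q(S₀ − S) = 422 × 1225 g/m³ = 517.1 kg/d.
Net biomass production P_X = Y_obs × Q·(S₀ − S) = 0.1505 × 517.1 = 77.83 kg VSS/d.

P_X ≈ 77.8 kg VSS/d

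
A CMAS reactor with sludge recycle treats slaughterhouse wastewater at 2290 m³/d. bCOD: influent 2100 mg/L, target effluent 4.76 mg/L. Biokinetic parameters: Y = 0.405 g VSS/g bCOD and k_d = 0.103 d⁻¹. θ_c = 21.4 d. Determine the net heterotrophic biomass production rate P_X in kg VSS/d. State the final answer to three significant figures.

Y_obs = Y / (1 + k_d θ_c) = 0.405 / (1 + 0.103 × 21.4) = 0.405 / 3.204 = 0.1264.
ΔS = 2100 − 4.76 = 2095 mg/L, so the substrate removal rate is 2290 × 2095/1000 = 4798 kg bCOD/d.
Biomass produced: P_X = Y_obs·Q·ΔS = 0.1264 × 4798 ≈ 606.5 kg VSS/d.

P_X ≈ 606 kg VSS/d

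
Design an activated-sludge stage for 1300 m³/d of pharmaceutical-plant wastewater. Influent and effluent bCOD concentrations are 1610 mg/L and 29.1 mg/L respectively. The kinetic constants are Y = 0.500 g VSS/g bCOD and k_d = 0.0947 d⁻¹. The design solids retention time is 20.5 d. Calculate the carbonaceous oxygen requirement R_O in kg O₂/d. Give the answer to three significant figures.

Observed yield with endogenous decay: Y_obs = Y / (1 + k_d·θ_c) = 0.500 / (1 + 0.0947 × 20.5) = 0.500 / 2.941 = 0.1700 g VSS/g bCOD.
Substrate removed = Q·(S₀ − S) = 1300 m³/d × (1610 − 29.1) g/m³ = 2.06×10^6 g/d = 2055 kg/d.
P_X = Y_obs·Q·(S₀ − S) = 0.1700 × 2055 = 349.4 kg VSS/d.
R_O = Q·(S₀ − S) − 1.42·P_X = 2055 − 1.42 × 349.4 = 1559 kg O₂/d.

R_O ≈ 1560 kg O₂/d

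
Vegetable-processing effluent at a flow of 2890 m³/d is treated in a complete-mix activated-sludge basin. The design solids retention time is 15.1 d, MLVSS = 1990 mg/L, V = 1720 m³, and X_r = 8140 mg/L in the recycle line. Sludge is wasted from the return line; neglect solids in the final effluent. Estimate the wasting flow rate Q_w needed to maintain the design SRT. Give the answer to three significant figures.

Q_w ≈ 27.8 m³/d

Wasting from the return line (neglecting effluent solids): Q_w = V·X / (θ_c·X_r) = 1720 × 1990 / (15.1 × 8140) = 27.85 m³/d.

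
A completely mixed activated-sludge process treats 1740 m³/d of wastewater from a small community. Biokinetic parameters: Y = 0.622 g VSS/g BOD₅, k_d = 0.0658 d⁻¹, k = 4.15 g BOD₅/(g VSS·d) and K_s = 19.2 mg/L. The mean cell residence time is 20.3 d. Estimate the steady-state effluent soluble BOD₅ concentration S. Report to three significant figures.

S ≈ 0.896 mg/L

From the Monod/SRT balance for a CMAS, S = K_s·(1+k_d θ_c)/[θ_c·(Y k − k_d) − 1] = 19.2 × (1 + 0.0658 × 20.3) / [20.3 × (0.622 × 4.15 − 0.0658) − 1] = 44.85 / 50.06 = 0.8958 mg/L.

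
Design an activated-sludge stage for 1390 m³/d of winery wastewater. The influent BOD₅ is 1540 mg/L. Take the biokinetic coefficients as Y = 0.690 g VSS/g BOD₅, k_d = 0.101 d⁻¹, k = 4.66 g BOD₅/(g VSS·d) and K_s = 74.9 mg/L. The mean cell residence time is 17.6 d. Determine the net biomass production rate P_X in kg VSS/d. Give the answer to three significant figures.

For a completely mixed reactor with recycle the Lawrence–McCarty relation gives S = K_s·(1 + k_d·θ_c) / [θ_c·(Y·k − k_d) − 1] = 74.9 × (1 + 0.101 × 17.6) / [17.6 × (0.690 × 4.66 − 0.101) − 1] = 208.0 / 53.81 = 3.866 mg/L.
Observed yield with endogenous decay: Y_obs = Y / (1 + k_d·θ_c) = 0.690 / (1 + 0.101 × 17.6) = 0.690 / 2.778 = 0.2484 g VSS/g BOD₅.
Substrate removed = Q·(S₀ − S) = 1390 m³/d × (1540 − 3.87) g/m³ = 2.14×10^6 g/d = 2135 kg/d.
P_X = Y_obs · Q(S₀ − S) = 0.2484 × 2135 = 530.4 kg VSS/d.

P_X ≈ 530 kg VSS/d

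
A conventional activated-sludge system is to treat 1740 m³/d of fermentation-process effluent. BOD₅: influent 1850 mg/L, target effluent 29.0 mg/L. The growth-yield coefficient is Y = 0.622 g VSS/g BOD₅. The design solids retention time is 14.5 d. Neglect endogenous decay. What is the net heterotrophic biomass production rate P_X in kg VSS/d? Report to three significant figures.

Since k_d ≈ 0, Y_obs = Y = 0.622 g VSS/g BOD₅.
Substrate removed = Q·(S₀ − S) = 1740 m³/d × (1850 − 29.0) g/m³ = 3.17×10^6 g/d = 3169 kg/d.
P_X = Y_obs · Q(S₀ − S) = 0.6220 × 3169 = 1971 kg VSS/d.

P_X ≈ 1970 kg VSS/d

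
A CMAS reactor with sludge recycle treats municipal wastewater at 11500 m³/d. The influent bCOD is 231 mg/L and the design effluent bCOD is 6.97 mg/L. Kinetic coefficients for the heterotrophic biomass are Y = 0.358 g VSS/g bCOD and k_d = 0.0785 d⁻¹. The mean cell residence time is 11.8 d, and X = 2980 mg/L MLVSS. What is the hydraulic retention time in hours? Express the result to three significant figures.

τ ≈ 3.96 h

Steady-state biomass mass balance: V·X·(1 + k_d·θ_c) = Y·Q·(S₀ − S)·θ_c, so V = 0.358 × 11500 × (231 − 6.97) × 11.8 / [2980 × (1 + 0.0785 × 11.8)] = 1.09×10^7 / 5740 = 1896 m³.
Hydraulic retention time τ = V/Q = 1896 / 11500 = 0.1649 d = 3.957 h.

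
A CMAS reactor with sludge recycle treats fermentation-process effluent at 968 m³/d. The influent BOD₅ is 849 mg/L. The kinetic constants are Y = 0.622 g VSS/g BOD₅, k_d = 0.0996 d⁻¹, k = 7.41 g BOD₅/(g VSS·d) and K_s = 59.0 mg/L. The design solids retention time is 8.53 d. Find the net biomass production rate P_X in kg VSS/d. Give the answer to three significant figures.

P_X ≈ 275 kg VSS/d

From the Monod/SRT balance for a CMAS, S = K_s·(1+k_d θ_c)/[θ_c·(Y k − k_d) − 1] = 59.0 × (1 + 0.0996 × 8.53) / [8.53 × (0.622 × 7.41 − 0.0996) − 1] = 109.1 / 37.47 = 2.913 mg/L.
The observed yield is Y_obs = Y/(1 + k_d·θ_c) = 0.622 / (1 + 0.0996 × 8.53) = 0.622 / 1.850 = 0.3363 g VSS per g BOD₅ removed.
ΔS = 849 − 2.91 = 846.1 mg/L, so the substrate removal rate is 968 × 846.1/1000 = 819.0 kg BOD₅/d.
P_X = Y_obs · Q(S₀ − S) = 0.3363 × 819.0 = 275.4 kg VSS/d.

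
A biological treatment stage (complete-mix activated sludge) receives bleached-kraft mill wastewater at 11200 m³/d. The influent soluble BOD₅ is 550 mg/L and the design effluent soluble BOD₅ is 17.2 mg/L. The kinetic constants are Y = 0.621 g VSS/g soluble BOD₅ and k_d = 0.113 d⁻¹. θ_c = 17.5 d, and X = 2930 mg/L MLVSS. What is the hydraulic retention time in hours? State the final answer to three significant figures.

Rearranging the biomass balance for a CMAS with decay, V = Y·Q·ΔS·θ_c / [X·(1+k_d θ_c)] = 0.621 × 11200 × (550 − 17.2) × 17.5 / [2930 × (1 + 0.113 × 17.5)] = 6.49×10^7 / 8724 = 7433 m³.
Hydraulic retention time τ = V/Q = 7433 / 11200 = 0.6637 d = 15.93 h.

τ ≈ 15.9 h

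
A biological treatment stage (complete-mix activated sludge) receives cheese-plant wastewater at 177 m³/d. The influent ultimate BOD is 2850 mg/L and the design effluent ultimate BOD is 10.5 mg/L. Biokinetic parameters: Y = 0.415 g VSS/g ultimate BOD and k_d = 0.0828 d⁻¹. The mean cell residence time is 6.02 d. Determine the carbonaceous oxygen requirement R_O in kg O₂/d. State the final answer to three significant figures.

R_O ≈ 305 kg O₂/d

Y_obs = Y / (1 + k_d θ_c) = 0.415 / (1 + 0.0828 × 6.02) = 0.415 / 1.498 = 0.2770.
Substrate removed = Q·(S₀ − S) = 177 m³/d × (2850 − 10.5) g/m³ = 5.03×10^5 g/d = 502.6 kg/d.
Biomass synthesised: P_X = Y_obs × 502.6 = 139.2 kg VSS/d.
Carbonaceous O₂ demand = substrate oxidised − cell-mass equivalent = 502.6 − 1.42 × 139.2 = 304.9 kg O₂/d.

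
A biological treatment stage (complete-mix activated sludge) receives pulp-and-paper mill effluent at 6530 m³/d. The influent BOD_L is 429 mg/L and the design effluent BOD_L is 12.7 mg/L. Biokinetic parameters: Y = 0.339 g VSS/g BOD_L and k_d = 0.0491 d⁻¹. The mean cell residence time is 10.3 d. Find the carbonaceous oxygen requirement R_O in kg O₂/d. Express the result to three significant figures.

Correct the yield for decay: Y_obs = Y/(1 + k_d θ_c) = 0.339 / (1 + 0.0491 × 10.3) = 0.339 / 1.506 = 0.2251.
Substrate removed = Q·(S₀ − S) = 6530 m³/d × (429 − 12.7) g/m³ = 2.72×10^6 g/d = 2718 kg/d.
Net sludge production P_X = 0.2251 × 2718 = 612.0 kg VSS/d.
R_O = Q·(S₀ − S) − 1.42·P_X = 2718 − 1.42 × 612.0 = 1849 kg O₂/d.

R_O ≈ 1850 kg O₂/d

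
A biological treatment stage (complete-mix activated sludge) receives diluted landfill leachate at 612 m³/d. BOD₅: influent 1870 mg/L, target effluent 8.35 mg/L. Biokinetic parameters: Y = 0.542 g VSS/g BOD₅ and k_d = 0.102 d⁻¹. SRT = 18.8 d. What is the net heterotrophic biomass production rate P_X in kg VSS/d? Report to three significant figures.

Observed yield with endogenous decay: Y_obs = Y / (1 + k_d·θ_c) = 0.542 / (1 + 0.102 × 18.8) = 0.542 / 2.918 = 0.1858 g VSS/g BOD₅.
Mass of BOD₅ removed per day: Q(S₀ − S) = 612 × 1862 g/m³ = 1139 kg/d.
So the net sludge growth is P_X = 0.1858 × 1139 = 211.7 kg VSS/d.

P_X ≈ 212 kg VSS/d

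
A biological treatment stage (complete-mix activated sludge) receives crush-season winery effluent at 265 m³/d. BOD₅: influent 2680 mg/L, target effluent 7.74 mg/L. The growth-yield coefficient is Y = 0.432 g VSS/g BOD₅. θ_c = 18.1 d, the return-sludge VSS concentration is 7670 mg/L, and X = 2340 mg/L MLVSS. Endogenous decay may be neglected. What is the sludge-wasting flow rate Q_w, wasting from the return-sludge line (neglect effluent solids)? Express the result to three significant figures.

Biomass mass balance (decay neglected): V·X = Y·Q·(S₀ − S)·θ_c, so V = 0.432 × 265 × (2680 − 7.74) × 18.1 / 2340 = 2366 m³.
Q_w = (V·X)/(θ_c X_r) = 2366 × 2340 / (18.1 × 7670) = 39.89 m³/d.

Q_w ≈ 39.9 m³/d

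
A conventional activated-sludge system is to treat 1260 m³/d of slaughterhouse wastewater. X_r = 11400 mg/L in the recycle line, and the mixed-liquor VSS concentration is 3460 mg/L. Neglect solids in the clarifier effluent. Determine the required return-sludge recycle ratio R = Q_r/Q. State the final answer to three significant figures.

R ≈ 0.436

Solids balance on the clarifier gives (1+R)X = R·X_r, so R = X/(X_r − X) = 3460 / (11400 − 3460) = 0.4358.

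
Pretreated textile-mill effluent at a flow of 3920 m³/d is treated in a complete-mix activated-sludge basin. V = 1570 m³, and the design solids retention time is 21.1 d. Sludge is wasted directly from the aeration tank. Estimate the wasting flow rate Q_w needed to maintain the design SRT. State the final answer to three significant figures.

Wasting from the aeration tank: Q_w = V / θ_c = 1570 / 21.1 = 74.41 m³/d.

Q_w ≈ 74.4 m³/d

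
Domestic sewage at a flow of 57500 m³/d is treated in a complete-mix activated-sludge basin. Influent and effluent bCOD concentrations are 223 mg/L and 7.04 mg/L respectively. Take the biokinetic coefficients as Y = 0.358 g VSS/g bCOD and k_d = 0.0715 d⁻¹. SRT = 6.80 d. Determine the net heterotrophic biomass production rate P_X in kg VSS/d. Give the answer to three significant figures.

Observed yield with endogenous decay: Y_obs = Y / (1 + k_d·θ_c) = 0.358 / (1 + 0.0715 × 6.80) = 0.358 / 1.486 = 0.2409 g VSS/g bCOD.
Q·(S₀ − S) = 57500 × (223 − 7.04) × 10⁻³ = 12418 kg/d removed.
Net biomass production P_X = Y_obs × Q·(S₀ − S) = 0.2409 × 12418 = 2991 kg VSS/d.

P_X ≈ 2990 kg VSS/d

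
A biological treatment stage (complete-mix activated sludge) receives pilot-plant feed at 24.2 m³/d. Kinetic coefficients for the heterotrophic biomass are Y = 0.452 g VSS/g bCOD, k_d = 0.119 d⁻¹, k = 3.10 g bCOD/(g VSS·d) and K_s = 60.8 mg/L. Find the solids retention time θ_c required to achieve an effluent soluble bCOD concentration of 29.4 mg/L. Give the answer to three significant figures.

θ_c ≈ 2.96 d

Specific growth rate at S = 29.4 mg/L: μ = YkS/(K_s+S) = 0.452·3.10·29.4/(60.8+29.4) = 0.4567 d⁻¹.
θ_c = 1/(μ − k_d) = 1/(0.4567 − 0.119) = 1/0.3377 = 2.961 d.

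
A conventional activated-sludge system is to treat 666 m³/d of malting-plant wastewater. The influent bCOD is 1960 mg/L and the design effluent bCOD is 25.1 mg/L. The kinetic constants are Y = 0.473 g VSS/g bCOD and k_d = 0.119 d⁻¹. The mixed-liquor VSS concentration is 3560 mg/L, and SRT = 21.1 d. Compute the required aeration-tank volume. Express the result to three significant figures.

From the SRT design equation V = Y Q (S₀−S) θ_c / [X (1 + k_d θ_c)] = 0.473 × 666 × (1960 − 25.1) × 21.1 / [3560 × (1 + 0.119 × 21.1)] = 1.29×10^7 / 12499 = 1029 m³.

V ≈ 1030 m³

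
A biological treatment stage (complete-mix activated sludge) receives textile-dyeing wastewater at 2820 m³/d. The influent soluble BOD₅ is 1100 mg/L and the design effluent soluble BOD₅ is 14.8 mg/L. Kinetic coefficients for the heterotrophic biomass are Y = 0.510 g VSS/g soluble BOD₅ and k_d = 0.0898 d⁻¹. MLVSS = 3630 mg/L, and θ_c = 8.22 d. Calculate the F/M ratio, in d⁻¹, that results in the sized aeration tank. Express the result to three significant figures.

Steady-state biomass mass balance: V·X·(1 + k_d·θ_c) = Y·Q·(S₀ − S)·θ_c, so V = 0.510 × 2820 × (1100 − 14.8) × 8.22 / [3630 × (1 + 0.0898 × 8.22)] = 1.28×10^7 / 6310 = 2033 m³.
F/M = Q·S₀ / (V·X) = 2820 × 1100 / (2033 × 3630) = 0.4203 g soluble BOD₅·(g VSS·d)⁻¹.

F/M ≈ 0.420 d⁻¹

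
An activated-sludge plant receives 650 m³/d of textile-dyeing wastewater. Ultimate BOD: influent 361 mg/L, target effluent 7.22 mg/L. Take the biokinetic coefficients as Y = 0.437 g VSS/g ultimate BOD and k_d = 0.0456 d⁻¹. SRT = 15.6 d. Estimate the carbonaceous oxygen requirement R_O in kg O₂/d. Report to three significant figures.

The observed yield is Y_obs = Y/(1 + k_d·θ_c) = 0.437 / (1 + 0.0456 × 15.6) = 0.437 / 1.711 = 0.2554 g VSS per g ultimate BOD removed.
Q·(S₀ − S) = 650 × (361 − 7.22) × 10⁻³ = 230.0 kg/d removed.
Biomass synthesised: P_X = Y_obs × 230.0 = 58.72 kg VSS/d.
R_O = Q·(S₀ − S) − 1.42·P_X = 230.0 − 1.42 × 58.72 = 146.6 kg O₂/d.

R_O ≈ 147 kg O₂/d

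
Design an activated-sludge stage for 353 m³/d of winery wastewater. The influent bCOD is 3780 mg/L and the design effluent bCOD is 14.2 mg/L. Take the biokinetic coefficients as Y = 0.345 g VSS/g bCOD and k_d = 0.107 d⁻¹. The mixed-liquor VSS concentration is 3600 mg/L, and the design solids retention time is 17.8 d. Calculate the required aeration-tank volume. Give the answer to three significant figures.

Steady-state biomass mass balance: V·X·(1 + k_d·θ_c) = Y·Q·(S₀ − S)·θ_c, so V = 0.345 × 353 × (3780 − 14.2) × 17.8 / [3600 × (1 + 0.107 × 17.8)] = 8.16×10^6 / 10457 = 780.7 m³.

V ≈ 781 m³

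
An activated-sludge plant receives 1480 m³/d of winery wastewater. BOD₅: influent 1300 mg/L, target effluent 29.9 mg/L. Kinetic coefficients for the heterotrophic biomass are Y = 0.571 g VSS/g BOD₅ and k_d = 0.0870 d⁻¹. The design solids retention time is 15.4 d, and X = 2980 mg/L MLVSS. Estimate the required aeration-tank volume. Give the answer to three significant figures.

V ≈ 2370 m³

Steady-state biomass mass balance: V·X·(1 + k_d·θ_c) = Y·Q·(S₀ − S)·θ_c, so V = 0.571 × 1480 × (1300 − 29.9) × 15.4 / [2980 × (1 + 0.0870 × 15.4)] = 1.65×10^7 / 6973 = 2371 m³.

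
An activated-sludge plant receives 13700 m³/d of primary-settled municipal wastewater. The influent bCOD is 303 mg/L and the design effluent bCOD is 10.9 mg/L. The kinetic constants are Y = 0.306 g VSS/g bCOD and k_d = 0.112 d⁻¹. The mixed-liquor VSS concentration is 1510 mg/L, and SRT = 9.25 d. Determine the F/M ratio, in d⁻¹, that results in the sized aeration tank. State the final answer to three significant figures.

F/M ≈ 0.746 d⁻¹

From the SRT design equation V = Y Q (S₀−S) θ_c / [X (1 + k_d θ_c)] = 0.306 × 13700 × (303 − 10.9) × 9.25 / [1510 × (1 + 0.112 × 9.25)] = 1.13×10^7 / 3074 = 3684 m³.
F/M = Q·S₀ / (V·X) = 13700 × 303 / (3684 × 1510) = 0.7461 g bCOD·(g VSS·d)⁻¹.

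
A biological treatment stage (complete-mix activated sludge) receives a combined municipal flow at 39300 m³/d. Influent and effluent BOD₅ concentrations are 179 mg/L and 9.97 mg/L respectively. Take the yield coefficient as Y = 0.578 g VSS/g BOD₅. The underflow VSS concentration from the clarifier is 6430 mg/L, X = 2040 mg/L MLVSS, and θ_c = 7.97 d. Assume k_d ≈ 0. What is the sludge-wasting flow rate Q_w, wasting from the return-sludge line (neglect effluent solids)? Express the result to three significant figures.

Q_w ≈ 597 m³/d

With k_d = 0 the design equation reduces to V = Y Q (S₀−S) θ_c / X = 0.578 × 39300 × (179 − 9.97) × 7.97 / 2040 = 15001 m³.
θ_c = V·X/(Q_w·X_r) when wasting from the recycle, so Q_w = V·X/(θ_c·X_r) = 15001 × 2040 / (7.97 × 6430) = 597.1 m³/d.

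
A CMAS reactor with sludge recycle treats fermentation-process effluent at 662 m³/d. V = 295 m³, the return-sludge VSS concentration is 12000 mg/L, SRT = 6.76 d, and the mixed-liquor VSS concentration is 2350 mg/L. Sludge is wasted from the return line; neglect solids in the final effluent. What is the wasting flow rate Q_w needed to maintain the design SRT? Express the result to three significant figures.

Q_w ≈ 8.55 m³/d

Wasting from the return line (neglecting effluent solids): Q_w = V·X / (θ_c·X_r) = 295.0 × 2350 / (6.76 × 12000) = 8.546 m³/d.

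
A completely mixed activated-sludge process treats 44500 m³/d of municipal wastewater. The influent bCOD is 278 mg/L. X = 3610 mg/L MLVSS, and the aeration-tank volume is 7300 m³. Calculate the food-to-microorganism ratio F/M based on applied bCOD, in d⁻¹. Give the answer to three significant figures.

Food-to-microorganism ratio F/M = Q S₀ / (V X) = 44500 × 278 / (7300 × 3610) = 0.4694 d⁻¹.

F/M ≈ 0.469 d⁻¹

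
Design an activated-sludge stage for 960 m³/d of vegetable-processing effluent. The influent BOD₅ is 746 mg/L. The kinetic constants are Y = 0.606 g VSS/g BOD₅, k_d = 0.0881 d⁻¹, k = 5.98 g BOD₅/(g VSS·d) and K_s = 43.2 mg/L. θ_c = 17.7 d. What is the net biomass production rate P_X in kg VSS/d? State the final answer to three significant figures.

From the Monod/SRT balance for a CMAS, S = K_s·(1+k_d θ_c)/[θ_c·(Y k − k_d) − 1] = 43.2 × (1 + 0.0881 × 17.7) / [17.7 × (0.606 × 5.98 − 0.0881) − 1] = 110.6 / 61.58 = 1.795 mg/L.
The observed yield is Y_obs = Y/(1 + k_d·θ_c) = 0.606 / (1 + 0.0881 × 17.7) = 0.606 / 2.559 = 0.2368 g VSS per g BOD₅ removed.
Mass of BOD₅ removed per day: Q(S₀ − S) = 960 × 744.2 g/m³ = 714.4 kg/d.
Net biomass production P_X = Y_obs × Q·(S₀ − S) = 0.2368 × 714.4 = 169.2 kg VSS/d.

P_X ≈ 169 kg VSS/d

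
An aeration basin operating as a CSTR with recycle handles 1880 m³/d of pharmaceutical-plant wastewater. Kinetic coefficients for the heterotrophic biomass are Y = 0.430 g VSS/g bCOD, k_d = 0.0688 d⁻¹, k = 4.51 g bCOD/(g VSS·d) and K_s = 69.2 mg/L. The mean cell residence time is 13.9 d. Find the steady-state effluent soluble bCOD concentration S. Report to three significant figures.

From the Monod/SRT balance for a CMAS, S = K_s·(1+k_d θ_c)/[θ_c·(Y k − k_d) − 1] = 69.2 × (1 + 0.0688 × 13.9) / [13.9 × (0.430 × 4.51 − 0.0688) − 1] = 135.4 / 25.00 = 5.415 mg/L.

S ≈ 5.42 mg/L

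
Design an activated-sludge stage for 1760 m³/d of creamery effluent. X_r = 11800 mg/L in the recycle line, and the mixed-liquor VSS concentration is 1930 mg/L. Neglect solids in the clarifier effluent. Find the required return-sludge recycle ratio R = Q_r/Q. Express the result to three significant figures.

R ≈ 0.196

Mass balance around the secondary clarifier (neglecting effluent solids): R = X / (X_r − X) = 1930 / (11800 − 1930) = 0.1955.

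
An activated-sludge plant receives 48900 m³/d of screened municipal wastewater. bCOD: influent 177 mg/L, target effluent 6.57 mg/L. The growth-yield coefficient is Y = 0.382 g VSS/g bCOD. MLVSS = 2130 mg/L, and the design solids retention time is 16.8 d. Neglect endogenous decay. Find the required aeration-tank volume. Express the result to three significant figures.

V·X = Y·Q·ΔS·θ_c gives V = 0.382 × 48900 × (177 − 6.57) × 16.8 / 2130 = 25110 m³.

V ≈ 25100 m³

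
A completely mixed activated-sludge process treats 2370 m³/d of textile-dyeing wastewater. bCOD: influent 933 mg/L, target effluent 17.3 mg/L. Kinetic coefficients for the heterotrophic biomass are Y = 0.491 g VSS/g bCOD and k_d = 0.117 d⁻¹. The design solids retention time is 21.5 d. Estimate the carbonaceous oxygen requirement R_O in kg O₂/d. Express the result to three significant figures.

Observed yield with endogenous decay: Y_obs = Y / (1 + k_d·θ_c) = 0.491 / (1 + 0.117 × 21.5) = 0.491 / 3.516 = 0.1397 g VSS/g bCOD.
Substrate removed = Q·(S₀ − S) = 2370 m³/d × (933 − 17.3) g/m³ = 2.17×10^6 g/d = 2170 kg/d.
P_X = Y_obs·Q·(S₀ − S) = 0.1397 × 2170 = 303.1 kg VSS/d.
R_O = Q·(S₀ − S) − 1.42·P_X = 2170 − 1.42 × 303.1 = 1740 kg O₂/d.

R_O ≈ 1740 kg O₂/d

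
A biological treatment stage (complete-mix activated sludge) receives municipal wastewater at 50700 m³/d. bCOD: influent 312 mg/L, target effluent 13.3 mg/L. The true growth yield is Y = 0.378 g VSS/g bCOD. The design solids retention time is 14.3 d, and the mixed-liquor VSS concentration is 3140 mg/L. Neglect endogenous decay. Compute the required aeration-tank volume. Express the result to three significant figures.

V ≈ 26100 m³

V·X = Y·Q·ΔS·θ_c gives V = 0.378 × 50700 × (312 − 13.3) × 14.3 / 3140 = 26070 m³.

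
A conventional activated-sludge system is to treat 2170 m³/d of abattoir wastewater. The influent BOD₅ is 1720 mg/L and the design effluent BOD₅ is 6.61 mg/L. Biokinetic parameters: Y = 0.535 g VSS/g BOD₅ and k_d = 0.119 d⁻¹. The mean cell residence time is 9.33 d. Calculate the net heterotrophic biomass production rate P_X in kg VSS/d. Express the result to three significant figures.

P_X ≈ 943 kg VSS/d

The observed yield is Y_obs = Y/(1 + k_d·θ_c) = 0.535 / (1 + 0.119 × 9.33) = 0.535 / 2.110 = 0.2535 g VSS per g BOD₅ removed.
Substrate removed = Q·(S₀ − S) = 2170 m³/d × (1720 − 6.61) g/m³ = 3.72×10^6 g/d = 3718 kg/d.
P_X = Y_obs · Q(S₀ − S) = 0.2535 × 3718 = 942.6 kg VSS/d.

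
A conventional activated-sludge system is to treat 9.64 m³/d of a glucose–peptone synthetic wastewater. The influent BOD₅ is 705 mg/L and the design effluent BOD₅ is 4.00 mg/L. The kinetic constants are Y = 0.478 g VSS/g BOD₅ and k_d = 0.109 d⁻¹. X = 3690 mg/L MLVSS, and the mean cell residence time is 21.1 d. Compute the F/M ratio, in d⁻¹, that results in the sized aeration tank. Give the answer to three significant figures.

Rearranging the biomass balance for a CMAS with decay, V = Y·Q·ΔS·θ_c / [X·(1+k_d θ_c)] = 0.478 × 9.64 × (705 − 4.00) × 21.1 / [3690 × (1 + 0.109 × 21.1)] = 6.82×10^4 / 12177 = 5.597 m³.
F/M = applied load / biomass = Q·S₀/(V·X) = 9.64 × 705 / (5.597 × 3690) = 0.3290 d⁻¹.

F/M ≈ 0.329 d⁻¹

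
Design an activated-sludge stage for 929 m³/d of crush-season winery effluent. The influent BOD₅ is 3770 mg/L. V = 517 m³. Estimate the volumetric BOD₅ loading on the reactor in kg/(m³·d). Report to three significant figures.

Applied BOD₅ load per unit volume = Q·S₀/V = (929 × 3770/1000)/517.0 = 6.774 kg BOD₅·m⁻³·d⁻¹.

L_v ≈ 6.77 kg BOD₅/(m³·d)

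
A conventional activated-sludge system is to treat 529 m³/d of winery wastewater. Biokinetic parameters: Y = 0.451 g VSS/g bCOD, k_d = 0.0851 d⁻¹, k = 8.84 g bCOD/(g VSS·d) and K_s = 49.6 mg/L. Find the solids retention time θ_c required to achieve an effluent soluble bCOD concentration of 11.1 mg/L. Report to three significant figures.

At the target effluent, Y k S/(K_s+S) = 0.451×8.84×11.1/60.70 = 0.7291 d⁻¹.
Then 1/θ_c = μ − k_d = 0.7291 − 0.0851 = 0.6440 d⁻¹, giving θ_c = 1.553 d.

θ_c ≈ 1.55 d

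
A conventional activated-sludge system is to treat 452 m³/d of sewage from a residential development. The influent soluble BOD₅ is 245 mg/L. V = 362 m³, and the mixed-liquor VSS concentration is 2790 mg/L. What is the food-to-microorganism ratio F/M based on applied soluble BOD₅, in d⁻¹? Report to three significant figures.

F/M ≈ 0.110 d⁻¹

F/M = Q·S₀ / (V·X) = 452 × 245 / (362.0 × 2790) = 0.1096 g soluble BOD₅·(g VSS·d)⁻¹.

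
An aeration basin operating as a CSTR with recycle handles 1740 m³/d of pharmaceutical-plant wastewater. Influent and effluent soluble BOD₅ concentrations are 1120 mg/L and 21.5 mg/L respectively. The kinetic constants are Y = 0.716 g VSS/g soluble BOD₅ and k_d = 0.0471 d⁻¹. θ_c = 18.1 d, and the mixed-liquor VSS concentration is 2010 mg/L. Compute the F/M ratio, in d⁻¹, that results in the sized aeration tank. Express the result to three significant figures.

From the SRT design equation V = Y Q (S₀−S) θ_c / [X (1 + k_d θ_c)] = 0.716 × 1740 × (1120 − 21.5) × 18.1 / [2010 × (1 + 0.0471 × 18.1)] = 2.48×10^7 / 3724 = 6652 m³.
F/M = applied load / biomass = Q·S₀/(V·X) = 1740 × 1120 / (6652 × 2010) = 0.1457 d⁻¹.

F/M ≈ 0.146 d⁻¹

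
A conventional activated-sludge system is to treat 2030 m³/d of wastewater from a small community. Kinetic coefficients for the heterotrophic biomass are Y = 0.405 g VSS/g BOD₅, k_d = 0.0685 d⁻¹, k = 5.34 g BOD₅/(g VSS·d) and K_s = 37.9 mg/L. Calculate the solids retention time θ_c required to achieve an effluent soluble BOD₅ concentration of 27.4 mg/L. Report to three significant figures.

At the target effluent, Y k S/(K_s+S) = 0.405×5.34×27.4/65.30 = 0.9075 d⁻¹.
1/θ_c = 0.9075 − 0.0685 = 0.8390 d⁻¹, so θ_c = 1.192 d.

θ_c ≈ 1.19 d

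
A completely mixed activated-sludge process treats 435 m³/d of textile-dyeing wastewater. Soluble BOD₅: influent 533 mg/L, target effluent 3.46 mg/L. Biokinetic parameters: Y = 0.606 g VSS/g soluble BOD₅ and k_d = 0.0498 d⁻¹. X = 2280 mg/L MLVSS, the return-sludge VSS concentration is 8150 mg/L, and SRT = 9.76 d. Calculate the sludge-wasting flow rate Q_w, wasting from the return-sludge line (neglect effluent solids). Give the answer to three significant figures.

Q_w ≈ 11.5 m³/d

Rearranging the biomass balance for a CMAS with decay, V = Y·Q·ΔS·θ_c / [X·(1+k_d θ_c)] = 0.606 × 435 × (533 − 3.46) × 9.76 / [2280 × (1 + 0.0498 × 9.76)] = 1.36×10^6 / 3388 = 402.1 m³.
θ_c = V·X/(Q_w·X_r) when wasting from the recycle, so Q_w = V·X/(θ_c·X_r) = 402.1 × 2280 / (9.76 × 8150) = 11.53 m³/d.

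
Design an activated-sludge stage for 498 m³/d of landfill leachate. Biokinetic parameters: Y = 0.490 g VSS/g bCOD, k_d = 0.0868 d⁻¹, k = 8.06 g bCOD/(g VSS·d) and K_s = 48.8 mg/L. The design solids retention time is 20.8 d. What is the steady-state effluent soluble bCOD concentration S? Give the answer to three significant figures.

S ≈ 1.73 mg/L

For a completely mixed reactor with recycle the Lawrence–McCarty relation gives S = K_s·(1 + k_d·θ_c) / [θ_c·(Y·k − k_d) − 1] = 48.8 × (1 + 0.0868 × 20.8) / [20.8 × (0.490 × 8.06 − 0.0868) − 1] = 136.9 / 79.34 = 1.726 mg/L.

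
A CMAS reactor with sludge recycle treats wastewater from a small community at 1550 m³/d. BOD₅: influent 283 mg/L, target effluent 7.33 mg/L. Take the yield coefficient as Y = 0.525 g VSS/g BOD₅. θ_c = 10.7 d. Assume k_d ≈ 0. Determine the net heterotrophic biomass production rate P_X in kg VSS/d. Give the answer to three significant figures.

No decay correction is needed, so Y_obs = Y = 0.525.
Mass of BOD₅ removed per day: Q(S₀ − S) = 1550 × 275.7 g/m³ = 427.3 kg/d.
So the net sludge growth is P_X = 0.5250 × 427.3 = 224.3 kg VSS/d.

P_X ≈ 224 kg VSS/d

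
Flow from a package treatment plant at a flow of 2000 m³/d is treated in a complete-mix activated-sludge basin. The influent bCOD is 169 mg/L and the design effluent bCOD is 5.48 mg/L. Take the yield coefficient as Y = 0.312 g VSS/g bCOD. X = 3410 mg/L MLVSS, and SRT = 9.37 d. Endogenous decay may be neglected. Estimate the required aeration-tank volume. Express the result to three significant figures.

V ≈ 280 m³

V·X = Y·Q·ΔS·θ_c gives V = 0.312 × 2000 × (169 − 5.48) × 9.37 / 3410 = 280.4 m³.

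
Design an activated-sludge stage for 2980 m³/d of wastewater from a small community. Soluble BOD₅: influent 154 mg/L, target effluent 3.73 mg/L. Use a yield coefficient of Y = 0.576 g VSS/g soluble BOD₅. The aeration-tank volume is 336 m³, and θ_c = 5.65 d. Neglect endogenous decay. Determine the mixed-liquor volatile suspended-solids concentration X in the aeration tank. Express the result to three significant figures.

X = Y·Q·ΔS·θ_c / V = 0.576 × 2980 × (154 − 3.73) × 5.65 / 336 = 4337 mg/L.

X ≈ 4340 mg/L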